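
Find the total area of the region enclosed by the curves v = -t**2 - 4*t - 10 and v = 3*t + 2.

Set the curves equal: -t**2 - 4*t - 10 = 3*t + 2, so -t**2 - 7*t - 12 = 0, which factors as -(t + 3)*(t + 4) = 0. The curves meet at t = -4, -3.
On [-4, -3], v = -t**2 - 4*t - 10 is on top; that piece has area ∫[-4,-3] (-t**2 - 7*t - 12) dt = 1/6.

1/6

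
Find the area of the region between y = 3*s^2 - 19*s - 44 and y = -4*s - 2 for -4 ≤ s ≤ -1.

The difference (3*s^2 - 19*s - 44) - (-4*s - 2) = 3*s^2 - 15*s - 42 changes sign at s = -2 inside [-4, -1], so split the integral there.
∫[-4,-2] (3*s^2 - 15*s - 42) ds = 62.
∫[-2,-1] (3*s^2 - 15*s - 42) ds = -25/2; the area of that piece is 25/2.
Total area = 62 + 25/2 = 149/2.

149/2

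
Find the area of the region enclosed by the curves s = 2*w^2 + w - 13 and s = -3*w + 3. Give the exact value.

Both boundary curves give s as a function of w, so integrate with respect to w. Setting them equal: 2*w^2 + 4*w - 16 = 0, i.e. 2*(w - 2)*(w + 4) = 0, so they meet at w = -4, 2.
For w in [-4, 2], s = 2*w^2 + w - 13 is on the left; area = ∫[-4,2] (-(2*w^2 + 4*w - 16)) dw = 72.

72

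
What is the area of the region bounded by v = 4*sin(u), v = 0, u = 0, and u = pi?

On [0, pi], (4*sin(u)) - (0) = 4*sin(u) is ≥ 0 throughout, so the area is a single integral of |4*sin(u)|.
∫[0,pi] (4*sin(u)) du = 8.

8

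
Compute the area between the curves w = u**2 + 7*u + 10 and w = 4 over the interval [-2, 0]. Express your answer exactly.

The difference (u**2 + 7*u + 10) - (4) = u**2 + 7*u + 6 changes sign at u = -1 inside [-2, 0], so split the integral there.
∫[-2,-1] (u**2 + 7*u + 6) du = -13/6; the area of that piece is 13/6.
∫[-1,0] (u**2 + 7*u + 6) du = 17/6.
Total area = 13/6 + 17/6 = 5.

5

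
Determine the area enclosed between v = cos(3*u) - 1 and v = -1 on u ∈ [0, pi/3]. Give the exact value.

2/3

The difference (cos(3*u) - 1) - (-1) = cos(3*u) changes sign at u = pi/6 inside [0, pi/3], so split the integral there.
∫[0,pi/6] (cos(3*u)) du = 1/3.
∫[pi/6,pi/3] (cos(3*u)) du = -1/3; the area of that piece is 1/3.
Total area = 1/3 + 1/3 = 2/3.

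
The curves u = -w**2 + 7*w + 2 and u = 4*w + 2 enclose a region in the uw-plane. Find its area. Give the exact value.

9/2

Both boundary curves give u as a function of w, so integrate with respect to w. Setting them equal: -w**2 + 3*w = 0, i.e. -w*(w - 3) = 0, so they meet at w = 0, 3.
For w in [0, 3], u = -w**2 + 7*w + 2 is on the right; area = ∫[0,3] (-w**2 + 3*w) dw = 9/2.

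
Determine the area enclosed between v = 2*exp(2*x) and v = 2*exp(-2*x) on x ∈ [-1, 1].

-4 + 2*exp(-2) + 2*exp(2)

The difference (2*exp(2*x)) - (2*exp(-2*x)) = 2*exp(2*x) - 2*exp(-2*x) changes sign at x = 0 inside [-1, 1], so split the integral there.
∫[-1,0] (2*exp(2*x) - 2*exp(-2*x)) dx = -exp(2) - exp(-2) + 2; the area of that piece is -2 + exp(-2) + exp(2).
∫[0,1] (2*exp(2*x) - 2*exp(-2*x)) dx = -2 + exp(-2) + exp(2).
Total area = (-2 + exp(-2) + exp(2)) + (-2 + exp(-2) + exp(2)) = -4 + 2*exp(-2) + 2*exp(2).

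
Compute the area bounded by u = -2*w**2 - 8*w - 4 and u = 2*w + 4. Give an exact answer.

9

Both boundary curves give u as a function of w, so integrate with respect to w. Setting them equal: -2*w**2 - 10*w - 8 = 0, i.e. -2*(w + 1)*(w + 4) = 0, so they meet at w = -4, -1.
For w in [-4, -1], u = -2*w**2 - 8*w - 4 is on the right; area = ∫[-4,-1] (-2*w**2 - 10*w - 8) dw = 9.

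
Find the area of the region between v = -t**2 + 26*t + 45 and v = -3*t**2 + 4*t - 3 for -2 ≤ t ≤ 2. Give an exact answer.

608/3

On [-2, 2], (-t**2 + 26*t + 45) - (-3*t**2 + 4*t - 3) = 2*t**2 + 22*t + 48 is ≥ 0 throughout, so the area is a single integral of |2*t**2 + 22*t + 48|.
∫[-2,2] (2*t**2 + 22*t + 48) dt = 608/3.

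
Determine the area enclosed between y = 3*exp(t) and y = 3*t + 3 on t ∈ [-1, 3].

On [-1, 3], (3*exp(t)) - (3*t + 3) = -3*t + 3*exp(t) - 3 is ≥ 0 throughout, so the area is a single integral of |-3*t + 3*exp(t) - 3|.
∫[-1,3] (-3*t + 3*exp(t) - 3) dt = -24 - 3*exp(-1) + 3*exp(3).

-24 - 3*exp(-1) + 3*exp(3)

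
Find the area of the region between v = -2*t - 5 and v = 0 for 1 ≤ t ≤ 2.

8

On [1, 2], (-2*t - 5) - (0) = -2*t - 5 is ≤ 0 throughout, so the area is a single integral of |-2*t - 5|.
∫[1,2] (-2*t - 5) dt = -8; the area of that piece is 8.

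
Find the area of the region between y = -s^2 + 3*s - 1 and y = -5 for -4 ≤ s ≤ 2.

45

The difference (-s^2 + 3*s - 1) - (-5) = -s^2 + 3*s + 4 changes sign at s = -1 inside [-4, 2], so split the integral there.
∫[-4,-1] (-s^2 + 3*s + 4) ds = -63/2; the area of that piece is 63/2.
∫[-1,2] (-s^2 + 3*s + 4) ds = 27/2.
Total area = 63/2 + 27/2 = 45.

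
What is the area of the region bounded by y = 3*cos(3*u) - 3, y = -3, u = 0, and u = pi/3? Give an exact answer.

The difference (3*cos(3*u) - 3) - (-3) = 3*cos(3*u) changes sign at u = pi/6 inside [0, pi/3], so split the integral there.
∫[0,pi/6] (3*cos(3*u)) du = 1.
∫[pi/6,pi/3] (3*cos(3*u)) du = -1; the area of that piece is 1.
Total area = 1 + 1 = 2.

2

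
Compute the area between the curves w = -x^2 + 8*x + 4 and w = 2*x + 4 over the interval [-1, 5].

110/3

The difference (-x^2 + 8*x + 4) - (2*x + 4) = -x^2 + 6*x changes sign at x = 0 inside [-1, 5], so split the integral there.
∫[-1,0] (-x^2 + 6*x) dx = -10/3; the area of that piece is 10/3.
∫[0,5] (-x^2 + 6*x) dx = 100/3.
Total area = 10/3 + 100/3 = 110/3.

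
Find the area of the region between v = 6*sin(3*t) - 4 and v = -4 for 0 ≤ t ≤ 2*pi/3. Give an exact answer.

The difference (6*sin(3*t) - 4) - (-4) = 6*sin(3*t) changes sign at t = pi/3 inside [0, 2*pi/3], so split the integral there.
∫[0,pi/3] (6*sin(3*t)) dt = 4.
∫[pi/3,2*pi/3] (6*sin(3*t)) dt = -4; the area of that piece is 4.
Total area = 4 + 4 = 8.

8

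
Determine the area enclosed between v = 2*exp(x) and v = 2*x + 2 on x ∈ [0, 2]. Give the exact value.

-10 + 2*exp(2)

On [0, 2], (2*exp(x)) - (2*x + 2) = -2*x + 2*exp(x) - 2 is ≥ 0 throughout, so the area is a single integral of |-2*x + 2*exp(x) - 2|.
∫[0,2] (-2*x + 2*exp(x) - 2) dx = -10 + 2*exp(2).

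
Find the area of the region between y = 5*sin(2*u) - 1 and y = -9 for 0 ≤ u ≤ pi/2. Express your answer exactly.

On [0, pi/2], (5*sin(2*u) - 1) - (-9) = 5*sin(2*u) + 8 is ≥ 0 throughout, so the area is a single integral of |5*sin(2*u) + 8|.
∫[0,pi/2] (5*sin(2*u) + 8) du = 5 + 4*pi.

5 + 4*pi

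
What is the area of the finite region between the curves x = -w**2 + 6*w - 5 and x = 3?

4/3

Both boundary curves give x as a function of w, so integrate with respect to w. Setting them equal: -w**2 + 6*w - 8 = 0, i.e. -(w - 4)*(w - 2) = 0, so they meet at w = 2, 4.
For w in [2, 4], x = -w**2 + 6*w - 5 is on the right; area = ∫[2,4] (-w**2 + 6*w - 8) dw = 4/3.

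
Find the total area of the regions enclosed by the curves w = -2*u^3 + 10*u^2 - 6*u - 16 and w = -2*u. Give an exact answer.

253/6

Set the curves equal: -2*u^3 + 10*u^2 - 6*u - 16 = -2*u, so -2*u^3 + 10*u^2 - 4*u - 16 = 0, which factors as -2*(u - 4)*(u - 2)*(u + 1) = 0. The curves meet at u = -1, 2, 4.
On [-1, 2], w = -2*u is on top; that piece has area ∫[-1,2] (-(-2*u^3 + 10*u^2 - 4*u - 16)) du = 63/2.
On [2, 4], w = -2*u^3 + 10*u^2 - 6*u - 16 is on top; that piece has area ∫[2,4] (-2*u^3 + 10*u^2 - 4*u - 16) du = 32/3.
Total enclosed area = 63/2 + 32/3 = 253/6.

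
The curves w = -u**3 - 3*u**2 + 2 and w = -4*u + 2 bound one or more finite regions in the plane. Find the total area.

131/4

Set the curves equal: -u**3 - 3*u**2 + 2 = -4*u + 2, so -u**3 - 3*u**2 + 4*u = 0, which factors as -u*(u - 1)*(u + 4) = 0. The curves meet at u = -4, 0, 1.
On [-4, 0], w = -4*u + 2 is on top; that piece has area ∫[-4,0] (-(-u**3 - 3*u**2 + 4*u)) du = 32.
On [0, 1], w = -u**3 - 3*u**2 + 2 is on top; that piece has area ∫[0,1] (-u**3 - 3*u**2 + 4*u) du = 3/4.
Total enclosed area = 32 + 3/4 = 131/4.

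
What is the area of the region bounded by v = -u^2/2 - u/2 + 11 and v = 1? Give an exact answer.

243/4

Set the curves equal: -u^2/2 - u/2 + 11 = 1, so -u^2/2 - u/2 + 10 = 0, which factors as -(u - 4)*(u + 5)/2 = 0. The curves meet at u = -5, 4.
On [-5, 4], v = -u^2/2 - u/2 + 11 is on top; that piece has area ∫[-5,4] (-u^2/2 - u/2 + 10) du = 243/4.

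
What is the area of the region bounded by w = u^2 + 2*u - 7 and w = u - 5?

9/2

Set the curves equal: u^2 + 2*u - 7 = u - 5, so u^2 + u - 2 = 0, which factors as (u - 1)*(u + 2) = 0. The curves meet at u = -2, 1.
On [-2, 1], w = u - 5 is on top; that piece has area ∫[-2,1] (-(u^2 + u - 2)) du = 9/2.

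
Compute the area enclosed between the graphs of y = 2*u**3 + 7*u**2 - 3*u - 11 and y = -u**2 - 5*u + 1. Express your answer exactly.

Set the curves equal: 2*u**3 + 7*u**2 - 3*u - 11 = -u**2 - 5*u + 1, so 2*u**3 + 8*u**2 + 2*u - 12 = 0, which factors as 2*(u - 1)*(u + 2)*(u + 3) = 0. The curves meet at u = -3, -2, 1.
On [-3, -2], y = 2*u**3 + 7*u**2 - 3*u - 11 is on top; that piece has area ∫[-3,-2] (2*u**3 + 8*u**2 + 2*u - 12) du = 7/6.
On [-2, 1], y = -u**2 - 5*u + 1 is on top; that piece has area ∫[-2,1] (-(2*u**3 + 8*u**2 + 2*u - 12)) du = 45/2.
Total enclosed area = 7/6 + 45/2 = 71/3.

71/3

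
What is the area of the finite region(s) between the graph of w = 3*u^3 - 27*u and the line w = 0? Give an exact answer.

243/2

The curve meets the u-axis where 3*u^3 - 27*u = 0, i.e. 3*u*(u - 3)*(u + 3) = 0, at u = -3, 0, 3.
On [-3, 0] the curve lies above the axis; ∫[-3,0] (3*u^3 - 27*u) du = 243/4, giving area 243/4.
On [0, 3] the curve lies below the axis; ∫[0,3] (3*u^3 - 27*u) du = -243/4, giving area 243/4.
Total area = 243/4 + 243/4 = 243/2.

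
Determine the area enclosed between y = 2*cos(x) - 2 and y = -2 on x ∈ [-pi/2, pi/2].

On [-pi/2, pi/2], (2*cos(x) - 2) - (-2) = 2*cos(x) is ≥ 0 throughout, so the area is a single integral of |2*cos(x)|.
∫[-pi/2,pi/2] (2*cos(x)) dx = 4.

4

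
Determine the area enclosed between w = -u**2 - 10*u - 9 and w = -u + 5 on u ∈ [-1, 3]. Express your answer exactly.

304/3

On [-1, 3], (-u**2 - 10*u - 9) - (-u + 5) = -u**2 - 9*u - 14 is ≤ 0 throughout, so the area is a single integral of |-u**2 - 9*u - 14|.
∫[-1,3] (-u**2 - 9*u - 14) du = -304/3; the area of that piece is 304/3.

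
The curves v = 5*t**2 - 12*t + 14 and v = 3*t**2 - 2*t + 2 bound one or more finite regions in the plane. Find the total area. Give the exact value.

Set the curves equal: 5*t**2 - 12*t + 14 = 3*t**2 - 2*t + 2, so 2*t**2 - 10*t + 12 = 0, which factors as 2*(t - 3)*(t - 2) = 0. The curves meet at t = 2, 3.
On [2, 3], v = 3*t**2 - 2*t + 2 is on top; that piece has area ∫[2,3] (-(2*t**2 - 10*t + 12)) dt = 1/3.

1/3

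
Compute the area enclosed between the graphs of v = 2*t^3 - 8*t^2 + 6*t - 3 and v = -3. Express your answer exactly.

37/6

Set the curves equal: 2*t^3 - 8*t^2 + 6*t - 3 = -3, so 2*t^3 - 8*t^2 + 6*t = 0, which factors as 2*t*(t - 3)*(t - 1) = 0. The curves meet at t = 0, 1, 3.
On [0, 1], v = 2*t^3 - 8*t^2 + 6*t - 3 is on top; that piece has area ∫[0,1] (2*t^3 - 8*t^2 + 6*t) dt = 5/6.
On [1, 3], v = -3 is on top; that piece has area ∫[1,3] (-(2*t^3 - 8*t^2 + 6*t)) dt = 16/3.
Total enclosed area = 5/6 + 16/3 = 37/6.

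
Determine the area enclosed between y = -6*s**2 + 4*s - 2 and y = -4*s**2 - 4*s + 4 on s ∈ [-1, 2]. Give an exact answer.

The difference (-6*s**2 + 4*s - 2) - (-4*s**2 - 4*s + 4) = -2*s**2 + 8*s - 6 changes sign at s = 1 inside [-1, 2], so split the integral there.
∫[-1,1] (-2*s**2 + 8*s - 6) ds = -40/3; the area of that piece is 40/3.
∫[1,2] (-2*s**2 + 8*s - 6) ds = 4/3.
Total area = 40/3 + 4/3 = 44/3.

44/3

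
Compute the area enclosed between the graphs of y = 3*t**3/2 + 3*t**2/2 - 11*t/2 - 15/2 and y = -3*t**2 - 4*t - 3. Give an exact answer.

12

Set the curves equal: 3*t**3/2 + 3*t**2/2 - 11*t/2 - 15/2 = -3*t**2 - 4*t - 3, so 3*t**3/2 + 9*t**2/2 - 3*t/2 - 9/2 = 0, which factors as 3*(t - 1)*(t + 1)*(t + 3)/2 = 0. The curves meet at t = -3, -1, 1.
On [-3, -1], y = 3*t**3/2 + 3*t**2/2 - 11*t/2 - 15/2 is on top; that piece has area ∫[-3,-1] (3*t**3/2 + 9*t**2/2 - 3*t/2 - 9/2) dt = 6.
On [-1, 1], y = -3*t**2 - 4*t - 3 is on top; that piece has area ∫[-1,1] (-(3*t**3/2 + 9*t**2/2 - 3*t/2 - 9/2)) dt = 6.
Total enclosed area = 6 + 6 = 12.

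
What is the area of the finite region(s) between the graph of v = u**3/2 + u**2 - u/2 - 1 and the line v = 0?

37/24

The curve meets the u-axis where u**3/2 + u**2 - u/2 - 1 = 0, i.e. (u - 1)*(u + 1)*(u + 2)/2 = 0, at u = -2, -1, 1.
On [-2, -1] the curve lies above the axis; ∫[-2,-1] (u**3/2 + u**2 - u/2 - 1) du = 5/24, giving area 5/24.
On [-1, 1] the curve lies below the axis; ∫[-1,1] (u**3/2 + u**2 - u/2 - 1) du = -4/3, giving area 4/3.
Total area = 5/24 + 4/3 = 37/24.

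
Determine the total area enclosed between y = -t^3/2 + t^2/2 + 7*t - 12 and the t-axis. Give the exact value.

1741/24

The curve meets the t-axis where -t^3/2 + t^2/2 + 7*t - 12 = 0, i.e. -(t - 3)*(t - 2)*(t + 4)/2 = 0, at t = -4, 2, 3.
On [-4, 2] the curve lies below the axis; ∫[-4,2] (-t^3/2 + t^2/2 + 7*t - 12) dt = -72, giving area 72.
On [2, 3] the curve lies above the axis; ∫[2,3] (-t^3/2 + t^2/2 + 7*t - 12) dt = 13/24, giving area 13/24.
Total area = 72 + 13/24 = 1741/24.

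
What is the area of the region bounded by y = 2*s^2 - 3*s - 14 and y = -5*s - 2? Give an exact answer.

Set the curves equal: 2*s^2 - 3*s - 14 = -5*s - 2, so 2*s^2 + 2*s - 12 = 0, which factors as 2*(s - 2)*(s + 3) = 0. The curves meet at s = -3, 2.
On [-3, 2], y = -5*s - 2 is on top; that piece has area ∫[-3,2] (-(2*s^2 + 2*s - 12)) ds = 125/3.

125/3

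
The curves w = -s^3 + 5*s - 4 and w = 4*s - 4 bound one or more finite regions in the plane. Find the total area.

Set the curves equal: -s^3 + 5*s - 4 = 4*s - 4, so -s^3 + s = 0, which factors as -s*(s - 1)*(s + 1) = 0. The curves meet at s = -1, 0, 1.
On [-1, 0], w = 4*s - 4 is on top; that piece has area ∫[-1,0] (-(-s^3 + s)) ds = 1/4.
On [0, 1], w = -s^3 + 5*s - 4 is on top; that piece has area ∫[0,1] (-s^3 + s) ds = 1/4.
Total enclosed area = 1/4 + 1/4 = 1/2.

1/2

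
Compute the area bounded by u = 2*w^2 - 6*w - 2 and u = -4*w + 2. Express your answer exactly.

Both boundary curves give u as a function of w, so integrate with respect to w. Setting them equal: 2*w^2 - 2*w - 4 = 0, i.e. 2*(w - 2)*(w + 1) = 0, so they meet at w = -1, 2.
For w in [-1, 2], u = 2*w^2 - 6*w - 2 is on the left; area = ∫[-1,2] (-(2*w^2 - 2*w - 4)) dw = 9.

9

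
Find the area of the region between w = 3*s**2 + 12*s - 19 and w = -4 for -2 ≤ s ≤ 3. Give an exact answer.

98

The difference (3*s**2 + 12*s - 19) - (-4) = 3*s**2 + 12*s - 15 changes sign at s = 1 inside [-2, 3], so split the integral there.
∫[-2,1] (3*s**2 + 12*s - 15) ds = -54; the area of that piece is 54.
∫[1,3] (3*s**2 + 12*s - 15) ds = 44.
Total area = 54 + 44 = 98.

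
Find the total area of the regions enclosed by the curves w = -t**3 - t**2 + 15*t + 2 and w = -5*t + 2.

Set the curves equal: -t**3 - t**2 + 15*t + 2 = -5*t + 2, so -t**3 - t**2 + 20*t = 0, which factors as -t*(t - 4)*(t + 5) = 0. The curves meet at t = -5, 0, 4.
On [-5, 0], w = -5*t + 2 is on top; that piece has area ∫[-5,0] (-(-t**3 - t**2 + 20*t)) dt = 1625/12.
On [0, 4], w = -t**3 - t**2 + 15*t + 2 is on top; that piece has area ∫[0,4] (-t**3 - t**2 + 20*t) dt = 224/3.
Total enclosed area = 1625/12 + 224/3 = 2521/12.

2521/12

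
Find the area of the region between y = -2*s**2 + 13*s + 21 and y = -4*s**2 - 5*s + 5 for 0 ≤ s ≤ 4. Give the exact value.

On [0, 4], (-2*s**2 + 13*s + 21) - (-4*s**2 - 5*s + 5) = 2*s**2 + 18*s + 16 is ≥ 0 throughout, so the area is a single integral of |2*s**2 + 18*s + 16|.
∫[0,4] (2*s**2 + 18*s + 16) ds = 752/3.

752/3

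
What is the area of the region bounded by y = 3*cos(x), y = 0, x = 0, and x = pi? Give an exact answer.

6

The difference (3*cos(x)) - (0) = 3*cos(x) changes sign at x = pi/2 inside [0, pi], so split the integral there.
∫[0,pi/2] (3*cos(x)) dx = 3.
∫[pi/2,pi] (3*cos(x)) dx = -3; the area of that piece is 3.
Total area = 3 + 3 = 6.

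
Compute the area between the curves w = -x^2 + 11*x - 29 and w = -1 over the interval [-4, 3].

1589/6

On [-4, 3], (-x^2 + 11*x - 29) - (-1) = -x^2 + 11*x - 28 is ≤ 0 throughout, so the area is a single integral of |-x^2 + 11*x - 28|.
∫[-4,3] (-x^2 + 11*x - 28) dx = -1589/6; the area of that piece is 1589/6.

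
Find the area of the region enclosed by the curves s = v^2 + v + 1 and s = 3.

Both boundary curves give s as a function of v, so integrate with respect to v. Setting them equal: v^2 + v - 2 = 0, i.e. (v - 1)*(v + 2) = 0, so they meet at v = -2, 1.
For v in [-2, 1], s = v^2 + v + 1 is on the left; area = ∫[-2,1] (-(v^2 + v - 2)) dv = 9/2.

9/2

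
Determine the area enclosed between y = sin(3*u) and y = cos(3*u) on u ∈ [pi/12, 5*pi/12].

2*sqrt(2)/3

On [pi/12, 5*pi/12], (sin(3*u)) - (cos(3*u)) = sin(3*u) - cos(3*u) is ≥ 0 throughout, so the area is a single integral of |sin(3*u) - cos(3*u)|.
∫[pi/12,5*pi/12] (sin(3*u) - cos(3*u)) du = 2*sqrt(2)/3.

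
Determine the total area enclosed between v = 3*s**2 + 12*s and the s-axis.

The curve meets the s-axis where 3*s**2 + 12*s = 0, i.e. 3*s*(s + 4) = 0, at s = -4, 0.
On [-4, 0] the curve lies below the axis; ∫[-4,0] (3*s**2 + 12*s) ds = -32, giving area 32.

32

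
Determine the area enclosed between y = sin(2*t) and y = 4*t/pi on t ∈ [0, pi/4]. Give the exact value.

1/2 - pi/8

On [0, pi/4], (sin(2*t)) - (4*t/pi) = -4*t/pi + sin(2*t) is ≥ 0 throughout, so the area is a single integral of |-4*t/pi + sin(2*t)|.
∫[0,pi/4] (-4*t/pi + sin(2*t)) dt = 1/2 - pi/8.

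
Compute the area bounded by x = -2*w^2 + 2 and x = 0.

8/3

Both boundary curves give x as a function of w, so integrate with respect to w. Setting them equal: -2*w^2 + 2 = 0, i.e. -2*(w - 1)*(w + 1) = 0, so they meet at w = -1, 1.
For w in [-1, 1], x = -2*w^2 + 2 is on the right; area = ∫[-1,1] (-2*w^2 + 2) dw = 8/3.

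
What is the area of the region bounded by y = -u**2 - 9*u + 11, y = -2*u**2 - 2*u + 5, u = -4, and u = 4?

353/3

The difference (-u**2 - 9*u + 11) - (-2*u**2 - 2*u + 5) = u**2 - 7*u + 6 changes sign at u = 1 inside [-4, 4], so split the integral there.
∫[-4,1] (u**2 - 7*u + 6) du = 625/6.
∫[1,4] (u**2 - 7*u + 6) du = -27/2; the area of that piece is 27/2.
Total area = 625/6 + 27/2 = 353/3.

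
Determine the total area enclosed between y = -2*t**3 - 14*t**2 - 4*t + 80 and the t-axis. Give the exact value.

The curve meets the t-axis where -2*t**3 - 14*t**2 - 4*t + 80 = 0, i.e. -2*(t - 2)*(t + 4)*(t + 5) = 0, at t = -5, -4, 2.
On [-5, -4] the curve lies below the axis; ∫[-5,-4] (-2*t**3 - 14*t**2 - 4*t + 80) dt = -13/6, giving area 13/6.
On [-4, 2] the curve lies above the axis; ∫[-4,2] (-2*t**3 - 14*t**2 - 4*t + 80) dt = 288, giving area 288.
Total area = 13/6 + 288 = 1741/6.

1741/6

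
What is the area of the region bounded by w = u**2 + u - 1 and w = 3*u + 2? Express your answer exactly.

Set the curves equal: u**2 + u - 1 = 3*u + 2, so u**2 - 2*u - 3 = 0, which factors as (u - 3)*(u + 1) = 0. The curves meet at u = -1, 3.
On [-1, 3], w = 3*u + 2 is on top; that piece has area ∫[-1,3] (-(u**2 - 2*u - 3)) du = 32/3.

32/3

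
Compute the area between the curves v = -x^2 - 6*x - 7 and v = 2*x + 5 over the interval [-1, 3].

268/3

On [-1, 3], (-x^2 - 6*x - 7) - (2*x + 5) = -x^2 - 8*x - 12 is ≤ 0 throughout, so the area is a single integral of |-x^2 - 8*x - 12|.
∫[-1,3] (-x^2 - 8*x - 12) dx = -268/3; the area of that piece is 268/3.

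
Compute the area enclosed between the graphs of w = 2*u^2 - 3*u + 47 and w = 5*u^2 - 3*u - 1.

256

Set the curves equal: 2*u^2 - 3*u + 47 = 5*u^2 - 3*u - 1, so -3*u^2 + 48 = 0, which factors as -3*(u - 4)*(u + 4) = 0. The curves meet at u = -4, 4.
On [-4, 4], w = 2*u^2 - 3*u + 47 is on top; that piece has area ∫[-4,4] (-3*u^2 + 48) du = 256.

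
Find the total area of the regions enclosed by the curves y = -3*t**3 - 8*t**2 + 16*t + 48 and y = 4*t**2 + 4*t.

Set the curves equal: -3*t**3 - 8*t**2 + 16*t + 48 = 4*t**2 + 4*t, so -3*t**3 - 12*t**2 + 12*t + 48 = 0, which factors as -3*(t - 2)*(t + 2)*(t + 4) = 0. The curves meet at t = -4, -2, 2.
On [-4, -2], y = 4*t**2 + 4*t is on top; that piece has area ∫[-4,-2] (-(-3*t**3 - 12*t**2 + 12*t + 48)) dt = 20.
On [-2, 2], y = -3*t**3 - 8*t**2 + 16*t + 48 is on top; that piece has area ∫[-2,2] (-3*t**3 - 12*t**2 + 12*t + 48) dt = 128.
Total enclosed area = 20 + 128 = 148.

148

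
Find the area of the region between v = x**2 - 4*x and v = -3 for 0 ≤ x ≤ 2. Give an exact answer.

The difference (x**2 - 4*x) - (-3) = x**2 - 4*x + 3 changes sign at x = 1 inside [0, 2], so split the integral there.
∫[0,1] (x**2 - 4*x + 3) dx = 4/3.
∫[1,2] (x**2 - 4*x + 3) dx = -2/3; the area of that piece is 2/3.
Total area = 4/3 + 2/3 = 2.

2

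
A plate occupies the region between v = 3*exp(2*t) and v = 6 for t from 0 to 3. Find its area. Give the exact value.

The difference (3*exp(2*t)) - (6) = 3*exp(2*t) - 6 changes sign at t = log(2)/2 inside [0, 3], so split the integral there.
∫[0,log(2)/2] (3*exp(2*t) - 6) dt = 3/2 - log(8); the area of that piece is -3/2 + log(8).
∫[log(2)/2,3] (3*exp(2*t) - 6) dt = -21 + 3*log(2) + 3*exp(6)/2.
Total area = (-3/2 + log(8)) + (-21 + 3*log(2) + 3*exp(6)/2) = -45/2 + 6*log(2) + 3*exp(6)/2.

-45/2 + 6*log(2) + 3*exp(6)/2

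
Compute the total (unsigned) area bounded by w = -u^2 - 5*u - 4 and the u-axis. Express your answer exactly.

The curve meets the u-axis where -u^2 - 5*u - 4 = 0, i.e. -(u + 1)*(u + 4) = 0, at u = -4, -1.
On [-4, -1] the curve lies above the axis; ∫[-4,-1] (-u^2 - 5*u - 4) du = 9/2, giving area 9/2.

9/2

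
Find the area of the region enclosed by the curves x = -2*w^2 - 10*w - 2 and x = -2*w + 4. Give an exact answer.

8/3

Both boundary curves give x as a function of w, so integrate with respect to w. Setting them equal: -2*w^2 - 8*w - 6 = 0, i.e. -2*(w + 1)*(w + 3) = 0, so they meet at w = -3, -1.
For w in [-3, -1], x = -2*w^2 - 10*w - 2 is on the right; area = ∫[-3,-1] (-2*w^2 - 8*w - 6) dw = 8/3.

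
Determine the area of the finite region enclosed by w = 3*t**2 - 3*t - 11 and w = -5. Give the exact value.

27/2

Set the curves equal: 3*t**2 - 3*t - 11 = -5, so 3*t**2 - 3*t - 6 = 0, which factors as 3*(t - 2)*(t + 1) = 0. The curves meet at t = -1, 2.
On [-1, 2], w = -5 is on top; that piece has area ∫[-1,2] (-(3*t**2 - 3*t - 6)) dt = 27/2.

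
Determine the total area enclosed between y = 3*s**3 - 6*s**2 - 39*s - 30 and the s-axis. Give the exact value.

1741/4

The curve meets the s-axis where 3*s**3 - 6*s**2 - 39*s - 30 = 0, i.e. 3*(s - 5)*(s + 1)*(s + 2) = 0, at s = -2, -1, 5.
On [-2, -1] the curve lies above the axis; ∫[-2,-1] (3*s**3 - 6*s**2 - 39*s - 30) ds = 13/4, giving area 13/4.
On [-1, 5] the curve lies below the axis; ∫[-1,5] (3*s**3 - 6*s**2 - 39*s - 30) ds = -432, giving area 432.
Total area = 13/4 + 432 = 1741/4.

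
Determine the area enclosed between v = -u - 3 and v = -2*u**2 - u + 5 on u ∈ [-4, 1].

118/3

The difference (-u - 3) - (-2*u**2 - u + 5) = 2*u**2 - 8 changes sign at u = -2 inside [-4, 1], so split the integral there.
∫[-4,-2] (2*u**2 - 8) du = 64/3.
∫[-2,1] (2*u**2 - 8) du = -18; the area of that piece is 18.
Total area = 64/3 + 18 = 118/3.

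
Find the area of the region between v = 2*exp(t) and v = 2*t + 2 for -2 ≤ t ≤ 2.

On [-2, 2], (2*exp(t)) - (2*t + 2) = -2*t + 2*exp(t) - 2 is ≥ 0 throughout, so the area is a single integral of |-2*t + 2*exp(t) - 2|.
∫[-2,2] (-2*t + 2*exp(t) - 2) dt = -8 - 2*exp(-2) + 2*exp(2).

-8 - 2*exp(-2) + 2*exp(2)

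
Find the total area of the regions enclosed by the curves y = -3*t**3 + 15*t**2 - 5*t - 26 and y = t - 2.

Set the curves equal: -3*t**3 + 15*t**2 - 5*t - 26 = t - 2, so -3*t**3 + 15*t**2 - 6*t - 24 = 0, which factors as -3*(t - 4)*(t - 2)*(t + 1) = 0. The curves meet at t = -1, 2, 4.
On [-1, 2], y = t - 2 is on top; that piece has area ∫[-1,2] (-(-3*t**3 + 15*t**2 - 6*t - 24)) dt = 189/4.
On [2, 4], y = -3*t**3 + 15*t**2 - 5*t - 26 is on top; that piece has area ∫[2,4] (-3*t**3 + 15*t**2 - 6*t - 24) dt = 16.
Total enclosed area = 189/4 + 16 = 253/4.

253/4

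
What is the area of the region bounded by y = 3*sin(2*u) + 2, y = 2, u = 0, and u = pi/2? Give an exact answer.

On [0, pi/2], (3*sin(2*u) + 2) - (2) = 3*sin(2*u) is ≥ 0 throughout, so the area is a single integral of |3*sin(2*u)|.
∫[0,pi/2] (3*sin(2*u)) du = 3.

3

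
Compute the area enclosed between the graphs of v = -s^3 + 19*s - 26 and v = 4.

517/2

Set the curves equal: -s^3 + 19*s - 26 = 4, so -s^3 + 19*s - 30 = 0, which factors as -(s - 3)*(s - 2)*(s + 5) = 0. The curves meet at s = -5, 2, 3.
On [-5, 2], v = 4 is on top; that piece has area ∫[-5,2] (-(-s^3 + 19*s - 30)) ds = 1029/4.
On [2, 3], v = -s^3 + 19*s - 26 is on top; that piece has area ∫[2,3] (-s^3 + 19*s - 30) ds = 5/4.
Total enclosed area = 1029/4 + 5/4 = 517/2.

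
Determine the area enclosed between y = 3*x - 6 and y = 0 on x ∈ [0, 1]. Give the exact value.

9/2

On [0, 1], (3*x - 6) - (0) = 3*x - 6 is ≤ 0 throughout, so the area is a single integral of |3*x - 6|.
∫[0,1] (3*x - 6) dx = -9/2; the area of that piece is 9/2.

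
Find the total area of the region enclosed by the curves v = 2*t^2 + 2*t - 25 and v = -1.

Set the curves equal: 2*t^2 + 2*t - 25 = -1, so 2*t^2 + 2*t - 24 = 0, which factors as 2*(t - 3)*(t + 4) = 0. The curves meet at t = -4, 3.
On [-4, 3], v = -1 is on top; that piece has area ∫[-4,3] (-(2*t^2 + 2*t - 24)) dt = 343/3.

343/3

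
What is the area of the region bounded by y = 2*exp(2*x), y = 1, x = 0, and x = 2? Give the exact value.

-3 + exp(4)

On [0, 2], (2*exp(2*x)) - (1) = 2*exp(2*x) - 1 is ≥ 0 throughout, so the area is a single integral of |2*exp(2*x) - 1|.
∫[0,2] (2*exp(2*x) - 1) dx = -3 + exp(4).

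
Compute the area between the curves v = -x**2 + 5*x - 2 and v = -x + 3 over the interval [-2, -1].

49/3

On [-2, -1], (-x**2 + 5*x - 2) - (-x + 3) = -x**2 + 6*x - 5 is ≤ 0 throughout, so the area is a single integral of |-x**2 + 6*x - 5|.
∫[-2,-1] (-x**2 + 6*x - 5) dx = -49/3; the area of that piece is 49/3.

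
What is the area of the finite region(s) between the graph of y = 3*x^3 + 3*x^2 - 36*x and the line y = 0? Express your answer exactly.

937/4

The curve meets the x-axis where 3*x^3 + 3*x^2 - 36*x = 0, i.e. 3*x*(x - 3)*(x + 4) = 0, at x = -4, 0, 3.
On [-4, 0] the curve lies above the axis; ∫[-4,0] (3*x^3 + 3*x^2 - 36*x) dx = 160, giving area 160.
On [0, 3] the curve lies below the axis; ∫[0,3] (3*x^3 + 3*x^2 - 36*x) dx = -297/4, giving area 297/4.
Total area = 160 + 297/4 = 937/4.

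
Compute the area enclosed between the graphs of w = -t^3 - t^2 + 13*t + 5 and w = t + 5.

Set the curves equal: -t^3 - t^2 + 13*t + 5 = t + 5, so -t^3 - t^2 + 12*t = 0, which factors as -t*(t - 3)*(t + 4) = 0. The curves meet at t = -4, 0, 3.
On [-4, 0], w = t + 5 is on top; that piece has area ∫[-4,0] (-(-t^3 - t^2 + 12*t)) dt = 160/3.
On [0, 3], w = -t^3 - t^2 + 13*t + 5 is on top; that piece has area ∫[0,3] (-t^3 - t^2 + 12*t) dt = 99/4.
Total enclosed area = 160/3 + 99/4 = 937/12.

937/12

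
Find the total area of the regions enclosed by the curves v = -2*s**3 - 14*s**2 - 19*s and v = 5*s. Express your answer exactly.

Set the curves equal: -2*s**3 - 14*s**2 - 19*s = 5*s, so -2*s**3 - 14*s**2 - 24*s = 0, which factors as -2*s*(s + 3)*(s + 4) = 0. The curves meet at s = -4, -3, 0.
On [-4, -3], v = 5*s is on top; that piece has area ∫[-4,-3] (-(-2*s**3 - 14*s**2 - 24*s)) ds = 7/6.
On [-3, 0], v = -2*s**3 - 14*s**2 - 19*s is on top; that piece has area ∫[-3,0] (-2*s**3 - 14*s**2 - 24*s) ds = 45/2.
Total enclosed area = 7/6 + 45/2 = 71/3.

71/3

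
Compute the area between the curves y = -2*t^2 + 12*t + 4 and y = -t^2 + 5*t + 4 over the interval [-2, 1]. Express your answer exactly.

The difference (-2*t^2 + 12*t + 4) - (-t^2 + 5*t + 4) = -t^2 + 7*t changes sign at t = 0 inside [-2, 1], so split the integral there.
∫[-2,0] (-t^2 + 7*t) dt = -50/3; the area of that piece is 50/3.
∫[0,1] (-t^2 + 7*t) dt = 19/6.
Total area = 50/3 + 19/6 = 119/6.

119/6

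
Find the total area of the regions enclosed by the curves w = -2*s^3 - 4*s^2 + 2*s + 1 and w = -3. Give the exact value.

37/6

Set the curves equal: -2*s^3 - 4*s^2 + 2*s + 1 = -3, so -2*s^3 - 4*s^2 + 2*s + 4 = 0, which factors as -2*(s - 1)*(s + 1)*(s + 2) = 0. The curves meet at s = -2, -1, 1.
On [-2, -1], w = -3 is on top; that piece has area ∫[-2,-1] (-(-2*s^3 - 4*s^2 + 2*s + 4)) ds = 5/6.
On [-1, 1], w = -2*s^3 - 4*s^2 + 2*s + 1 is on top; that piece has area ∫[-1,1] (-2*s^3 - 4*s^2 + 2*s + 4) ds = 16/3.
Total enclosed area = 5/6 + 16/3 = 37/6.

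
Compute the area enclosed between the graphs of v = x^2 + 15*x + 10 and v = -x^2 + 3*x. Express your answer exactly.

64/3

Set the curves equal: x^2 + 15*x + 10 = -x^2 + 3*x, so 2*x^2 + 12*x + 10 = 0, which factors as 2*(x + 1)*(x + 5) = 0. The curves meet at x = -5, -1.
On [-5, -1], v = -x^2 + 3*x is on top; that piece has area ∫[-5,-1] (-(2*x^2 + 12*x + 10)) dx = 64/3.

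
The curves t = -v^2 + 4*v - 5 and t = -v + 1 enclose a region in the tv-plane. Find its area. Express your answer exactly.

Both boundary curves give t as a function of v, so integrate with respect to v. Setting them equal: -v^2 + 5*v - 6 = 0, i.e. -(v - 3)*(v - 2) = 0, so they meet at v = 2, 3.
For v in [2, 3], t = -v^2 + 4*v - 5 is on the right; area = ∫[2,3] (-v^2 + 5*v - 6) dv = 1/6.

1/6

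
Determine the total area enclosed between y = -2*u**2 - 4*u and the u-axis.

The curve meets the u-axis where -2*u**2 - 4*u = 0, i.e. -2*u*(u + 2) = 0, at u = -2, 0.
On [-2, 0] the curve lies above the axis; ∫[-2,0] (-2*u**2 - 4*u) du = 8/3, giving area 8/3.

8/3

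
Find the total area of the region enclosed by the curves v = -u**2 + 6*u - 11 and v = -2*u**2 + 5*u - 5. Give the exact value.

125/6

Set the curves equal: -u**2 + 6*u - 11 = -2*u**2 + 5*u - 5, so u**2 + u - 6 = 0, which factors as (u - 2)*(u + 3) = 0. The curves meet at u = -3, 2.
On [-3, 2], v = -2*u**2 + 5*u - 5 is on top; that piece has area ∫[-3,2] (-(u**2 + u - 6)) du = 125/6.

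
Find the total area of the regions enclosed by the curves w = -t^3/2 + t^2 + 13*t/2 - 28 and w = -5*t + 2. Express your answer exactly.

5137/24

Set the curves equal: -t^3/2 + t^2 + 13*t/2 - 28 = -5*t + 2, so -t^3/2 + t^2 + 23*t/2 - 30 = 0, which factors as -(t - 4)*(t - 3)*(t + 5)/2 = 0. The curves meet at t = -5, 3, 4.
On [-5, 3], w = -5*t + 2 is on top; that piece has area ∫[-5,3] (-(-t^3/2 + t^2 + 23*t/2 - 30)) dt = 640/3.
On [3, 4], w = -t^3/2 + t^2 + 13*t/2 - 28 is on top; that piece has area ∫[3,4] (-t^3/2 + t^2 + 23*t/2 - 30) dt = 17/24.
Total enclosed area = 640/3 + 17/24 = 5137/24.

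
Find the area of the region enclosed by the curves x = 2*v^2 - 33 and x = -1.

Both boundary curves give x as a function of v, so integrate with respect to v. Setting them equal: 2*v^2 - 32 = 0, i.e. 2*(v - 4)*(v + 4) = 0, so they meet at v = -4, 4.
For v in [-4, 4], x = 2*v^2 - 33 is on the left; area = ∫[-4,4] (-(2*v^2 - 32)) dv = 512/3.

512/3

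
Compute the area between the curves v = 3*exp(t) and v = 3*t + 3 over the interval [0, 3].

-51/2 + 3*exp(3)

On [0, 3], (3*exp(t)) - (3*t + 3) = -3*t + 3*exp(t) - 3 is ≥ 0 throughout, so the area is a single integral of |-3*t + 3*exp(t) - 3|.
∫[0,3] (-3*t + 3*exp(t) - 3) dt = -51/2 + 3*exp(3).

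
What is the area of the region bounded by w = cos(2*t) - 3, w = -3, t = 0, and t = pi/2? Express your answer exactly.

1

The difference (cos(2*t) - 3) - (-3) = cos(2*t) changes sign at t = pi/4 inside [0, pi/2], so split the integral there.
∫[0,pi/4] (cos(2*t)) dt = 1/2.
∫[pi/4,pi/2] (cos(2*t)) dt = -1/2; the area of that piece is 1/2.
Total area = 1/2 + 1/2 = 1.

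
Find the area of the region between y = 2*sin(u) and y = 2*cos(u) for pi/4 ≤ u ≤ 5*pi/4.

On [pi/4, 5*pi/4], (2*sin(u)) - (2*cos(u)) = 2*sin(u) - 2*cos(u) is ≥ 0 throughout, so the area is a single integral of |2*sin(u) - 2*cos(u)|.
∫[pi/4,5*pi/4] (2*sin(u) - 2*cos(u)) du = 4*sqrt(2).

4*sqrt(2)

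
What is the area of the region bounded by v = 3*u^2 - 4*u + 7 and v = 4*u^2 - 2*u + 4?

32/3

Set the curves equal: 3*u^2 - 4*u + 7 = 4*u^2 - 2*u + 4, so -u^2 - 2*u + 3 = 0, which factors as -(u - 1)*(u + 3) = 0. The curves meet at u = -3, 1.
On [-3, 1], v = 3*u^2 - 4*u + 7 is on top; that piece has area ∫[-3,1] (-u^2 - 2*u + 3) du = 32/3.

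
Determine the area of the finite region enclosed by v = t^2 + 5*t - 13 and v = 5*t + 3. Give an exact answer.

Set the curves equal: t^2 + 5*t - 13 = 5*t + 3, so t^2 - 16 = 0, which factors as (t - 4)*(t + 4) = 0. The curves meet at t = -4, 4.
On [-4, 4], v = 5*t + 3 is on top; that piece has area ∫[-4,4] (-(t^2 - 16)) dt = 256/3.

256/3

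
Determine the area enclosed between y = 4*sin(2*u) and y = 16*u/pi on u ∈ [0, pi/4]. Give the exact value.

On [0, pi/4], (4*sin(2*u)) - (16*u/pi) = -16*u/pi + 4*sin(2*u) is ≥ 0 throughout, so the area is a single integral of |-16*u/pi + 4*sin(2*u)|.
∫[0,pi/4] (-16*u/pi + 4*sin(2*u)) du = 2 - pi/2.

2 - pi/2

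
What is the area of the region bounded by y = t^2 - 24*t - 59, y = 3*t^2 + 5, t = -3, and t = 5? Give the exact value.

2416/3

On [-3, 5], (t^2 - 24*t - 59) - (3*t^2 + 5) = -2*t^2 - 24*t - 64 is ≤ 0 throughout, so the area is a single integral of |-2*t^2 - 24*t - 64|.
∫[-3,5] (-2*t^2 - 24*t - 64) dt = -2416/3; the area of that piece is 2416/3.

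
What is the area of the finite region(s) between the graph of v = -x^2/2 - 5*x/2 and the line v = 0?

The curve meets the x-axis where -x^2/2 - 5*x/2 = 0, i.e. -x*(x + 5)/2 = 0, at x = -5, 0.
On [-5, 0] the curve lies above the axis; ∫[-5,0] (-x^2/2 - 5*x/2) dx = 125/12, giving area 125/12.

125/12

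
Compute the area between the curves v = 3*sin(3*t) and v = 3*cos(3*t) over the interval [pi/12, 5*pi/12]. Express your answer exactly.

2*sqrt(2)

On [pi/12, 5*pi/12], (3*sin(3*t)) - (3*cos(3*t)) = 3*sin(3*t) - 3*cos(3*t) is ≥ 0 throughout, so the area is a single integral of |3*sin(3*t) - 3*cos(3*t)|.
∫[pi/12,5*pi/12] (3*sin(3*t) - 3*cos(3*t)) dt = 2*sqrt(2).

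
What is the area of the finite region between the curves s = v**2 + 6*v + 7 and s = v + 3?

9/2

Both boundary curves give s as a function of v, so integrate with respect to v. Setting them equal: v**2 + 5*v + 4 = 0, i.e. (v + 1)*(v + 4) = 0, so they meet at v = -4, -1.
For v in [-4, -1], s = v**2 + 6*v + 7 is on the left; area = ∫[-4,-1] (-(v**2 + 5*v + 4)) dv = 9/2.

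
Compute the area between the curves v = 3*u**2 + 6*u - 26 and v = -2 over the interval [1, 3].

The difference (3*u**2 + 6*u - 26) - (-2) = 3*u**2 + 6*u - 24 changes sign at u = 2 inside [1, 3], so split the integral there.
∫[1,2] (3*u**2 + 6*u - 24) du = -8; the area of that piece is 8.
∫[2,3] (3*u**2 + 6*u - 24) du = 10.
Total area = 8 + 10 = 18.

18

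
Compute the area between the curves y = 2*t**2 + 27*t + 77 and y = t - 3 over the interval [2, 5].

591

On [2, 5], (2*t**2 + 27*t + 77) - (t - 3) = 2*t**2 + 26*t + 80 is ≥ 0 throughout, so the area is a single integral of |2*t**2 + 26*t + 80|.
∫[2,5] (2*t**2 + 26*t + 80) dt = 591.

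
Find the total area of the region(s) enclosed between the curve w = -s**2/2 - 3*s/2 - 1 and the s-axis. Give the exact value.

The curve meets the s-axis where -s**2/2 - 3*s/2 - 1 = 0, i.e. -(s + 1)*(s + 2)/2 = 0, at s = -2, -1.
On [-2, -1] the curve lies above the axis; ∫[-2,-1] (-s**2/2 - 3*s/2 - 1) ds = 1/12, giving area 1/12.

1/12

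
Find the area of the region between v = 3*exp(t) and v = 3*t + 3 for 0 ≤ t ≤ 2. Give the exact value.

On [0, 2], (3*exp(t)) - (3*t + 3) = -3*t + 3*exp(t) - 3 is ≥ 0 throughout, so the area is a single integral of |-3*t + 3*exp(t) - 3|.
∫[0,2] (-3*t + 3*exp(t) - 3) dt = -15 + 3*exp(2).

-15 + 3*exp(2)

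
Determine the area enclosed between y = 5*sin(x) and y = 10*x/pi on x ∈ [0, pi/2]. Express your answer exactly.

On [0, pi/2], (5*sin(x)) - (10*x/pi) = -10*x/pi + 5*sin(x) is ≥ 0 throughout, so the area is a single integral of |-10*x/pi + 5*sin(x)|.
∫[0,pi/2] (-10*x/pi + 5*sin(x)) dx = 5 - 5*pi/4.

5 - 5*pi/4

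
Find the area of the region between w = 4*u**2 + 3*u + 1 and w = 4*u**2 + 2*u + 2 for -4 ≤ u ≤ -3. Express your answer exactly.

9/2

On [-4, -3], (4*u**2 + 3*u + 1) - (4*u**2 + 2*u + 2) = u - 1 is ≤ 0 throughout, so the area is a single integral of |u - 1|.
∫[-4,-3] (u - 1) du = -9/2; the area of that piece is 9/2.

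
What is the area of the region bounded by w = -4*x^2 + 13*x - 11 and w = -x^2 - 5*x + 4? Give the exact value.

32

Set the curves equal: -4*x^2 + 13*x - 11 = -x^2 - 5*x + 4, so -3*x^2 + 18*x - 15 = 0, which factors as -3*(x - 5)*(x - 1) = 0. The curves meet at x = 1, 5.
On [1, 5], w = -4*x^2 + 13*x - 11 is on top; that piece has area ∫[1,5] (-3*x^2 + 18*x - 15) dx = 32.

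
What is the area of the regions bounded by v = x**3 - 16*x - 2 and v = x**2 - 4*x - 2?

Set the curves equal: x**3 - 16*x - 2 = x**2 - 4*x - 2, so x**3 - x**2 - 12*x = 0, which factors as x*(x - 4)*(x + 3) = 0. The curves meet at x = -3, 0, 4.
On [-3, 0], v = x**3 - 16*x - 2 is on top; that piece has area ∫[-3,0] (x**3 - x**2 - 12*x) dx = 99/4.
On [0, 4], v = x**2 - 4*x - 2 is on top; that piece has area ∫[0,4] (-(x**3 - x**2 - 12*x)) dx = 160/3.
Total enclosed area = 99/4 + 160/3 = 937/12.

937/12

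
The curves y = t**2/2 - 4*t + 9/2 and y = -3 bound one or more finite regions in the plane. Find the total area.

Set the curves equal: t**2/2 - 4*t + 9/2 = -3, so t**2/2 - 4*t + 15/2 = 0, which factors as (t - 5)*(t - 3)/2 = 0. The curves meet at t = 3, 5.
On [3, 5], y = -3 is on top; that piece has area ∫[3,5] (-(t**2/2 - 4*t + 15/2)) dt = 2/3.

2/3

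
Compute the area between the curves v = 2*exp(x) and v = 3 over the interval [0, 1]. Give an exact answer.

The difference (2*exp(x)) - (3) = 2*exp(x) - 3 changes sign at x = log(3/2) inside [0, 1], so split the integral there.
∫[0,log(3/2)] (2*exp(x) - 3) dx = log(8/27) + 1; the area of that piece is -1 + log(27/8).
∫[log(3/2),1] (2*exp(x) - 3) dx = -6 - 3*log(2) + 3*log(3) + 2*exp(1).
Total area = (-1 + log(27/8)) + (-6 - 3*log(2) + 3*log(3) + 2*exp(1)) = -7 - 6*log(2) + 2*exp(1) + 6*log(3).

-7 - 6*log(2) + 2*exp(1) + 6*log(3)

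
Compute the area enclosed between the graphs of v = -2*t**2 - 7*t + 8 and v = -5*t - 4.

125/3

Set the curves equal: -2*t**2 - 7*t + 8 = -5*t - 4, so -2*t**2 - 2*t + 12 = 0, which factors as -2*(t - 2)*(t + 3) = 0. The curves meet at t = -3, 2.
On [-3, 2], v = -2*t**2 - 7*t + 8 is on top; that piece has area ∫[-3,2] (-2*t**2 - 2*t + 12) dt = 125/3.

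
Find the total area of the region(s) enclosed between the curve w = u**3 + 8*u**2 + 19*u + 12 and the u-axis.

The curve meets the u-axis where u**3 + 8*u**2 + 19*u + 12 = 0, i.e. (u + 1)*(u + 3)*(u + 4) = 0, at u = -4, -3, -1.
On [-4, -3] the curve lies above the axis; ∫[-4,-3] (u**3 + 8*u**2 + 19*u + 12) du = 5/12, giving area 5/12.
On [-3, -1] the curve lies below the axis; ∫[-3,-1] (u**3 + 8*u**2 + 19*u + 12) du = -8/3, giving area 8/3.
Total area = 5/12 + 8/3 = 37/12.

37/12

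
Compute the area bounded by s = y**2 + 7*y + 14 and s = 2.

Both boundary curves give s as a function of y, so integrate with respect to y. Setting them equal: y**2 + 7*y + 12 = 0, i.e. (y + 3)*(y + 4) = 0, so they meet at y = -4, -3.
For y in [-4, -3], s = y**2 + 7*y + 14 is on the left; area = ∫[-4,-3] (-(y**2 + 7*y + 12)) dy = 1/6.

1/6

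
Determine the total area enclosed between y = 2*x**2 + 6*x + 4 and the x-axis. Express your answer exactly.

1/3

The curve meets the x-axis where 2*x**2 + 6*x + 4 = 0, i.e. 2*(x + 1)*(x + 2) = 0, at x = -2, -1.
On [-2, -1] the curve lies below the axis; ∫[-2,-1] (2*x**2 + 6*x + 4) dx = -1/3, giving area 1/3.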